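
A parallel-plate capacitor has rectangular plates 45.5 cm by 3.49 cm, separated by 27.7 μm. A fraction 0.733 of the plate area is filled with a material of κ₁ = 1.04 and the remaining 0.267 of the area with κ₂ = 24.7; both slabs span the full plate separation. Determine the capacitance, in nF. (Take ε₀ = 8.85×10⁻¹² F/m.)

C ≈ 37.3 nF

A = 45.5 × 3.49 cm² = 1.59×10⁻² m².
Side-by-side slabs ⇒ two capacitors in parallel, each spanning the full gap.
C₁ = κ₁ε₀A₁/d = 1.04 × 8.85×10⁻¹² × 1.16×10⁻² / 2.77×10⁻⁵ = 3.87×10⁻⁹ F.
C₂ = κ₂ε₀A₂/d = 24.7 × 8.85×10⁻¹² × 4.24×10⁻³ / 2.77×10⁻⁵ = 3.35×10⁻⁸ F.
C = C₁ + C₂ = 3.73×10⁻⁸ F.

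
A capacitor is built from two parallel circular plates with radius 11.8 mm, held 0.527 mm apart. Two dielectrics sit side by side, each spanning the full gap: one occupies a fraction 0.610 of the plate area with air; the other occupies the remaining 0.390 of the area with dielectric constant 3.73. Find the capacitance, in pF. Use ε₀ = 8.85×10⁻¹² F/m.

C ≈ 15.2 pF

A = π(11.8 mm)² = 4.37×10⁻⁴ m².
Side-by-side slabs ⇒ two capacitors in parallel, each spanning the full gap.
C₁ = κ₁ε₀A₁/d = 1.00 × 8.85×10⁻¹² × 2.67×10⁻⁴ / 5.27×10⁻⁴ = 4.48×10⁻¹² F.
C₂ = κ₂ε₀A₂/d = 3.73 × 8.85×10⁻¹² × 1.71×10⁻⁴ / 5.27×10⁻⁴ = 1.07×10⁻¹¹ F.
C = C₁ + C₂ = 1.52×10⁻¹¹ F.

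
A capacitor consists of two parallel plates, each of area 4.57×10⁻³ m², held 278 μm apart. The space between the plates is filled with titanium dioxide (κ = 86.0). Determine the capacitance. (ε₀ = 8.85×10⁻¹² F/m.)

C ≈ 12.5 nF

C = κε₀A/d = 86.0 × 8.85×10⁻¹² × 4.57×10⁻³ / 2.78×10⁻⁴ = 1.25×10⁻⁸ F.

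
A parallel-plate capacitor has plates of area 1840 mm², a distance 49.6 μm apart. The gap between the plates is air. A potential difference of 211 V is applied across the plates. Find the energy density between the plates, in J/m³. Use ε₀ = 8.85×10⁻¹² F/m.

E = V/d = 211 / 4.96×10⁻⁵ = 4.25×10⁶ V/m.
u = ½ε₀E² = ½ × 8.85×10⁻¹² × (4.25×10⁶)² = 80.1 J/m³.

u ≈ 80.1 J/m³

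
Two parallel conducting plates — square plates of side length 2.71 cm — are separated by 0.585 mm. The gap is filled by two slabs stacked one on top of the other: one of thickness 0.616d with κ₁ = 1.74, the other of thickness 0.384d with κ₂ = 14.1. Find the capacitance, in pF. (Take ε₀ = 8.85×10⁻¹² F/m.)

A = (2.71 cm)² = 7.34×10⁻⁴ m².
Stacked slabs ⇒ two capacitors in series, each with the full plate area.
C₁ = κ₁ε₀A/d₁ = 1.74 × 8.85×10⁻¹² × 7.34×10⁻⁴ / 3.60×10⁻⁴ = 3.14×10⁻¹¹ F.
C₂ = κ₂ε₀A/d₂ = 14.1 × 8.85×10⁻¹² × 7.34×10⁻⁴ / 2.25×10⁻⁴ = 4.08×10⁻¹⁰ F.
C = (1/C₁ + 1/C₂)⁻¹ = 2.91×10⁻¹¹ F.

C ≈ 29.1 pF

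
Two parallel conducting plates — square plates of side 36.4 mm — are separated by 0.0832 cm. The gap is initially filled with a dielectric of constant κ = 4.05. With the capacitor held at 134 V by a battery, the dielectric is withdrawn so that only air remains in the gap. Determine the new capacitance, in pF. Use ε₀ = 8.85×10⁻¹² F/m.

14.1 pF

A = (36.4 mm)² = 1.32×10⁻³ m².
Initially C₁ = κε₀A/d = 4.05 × 8.85×10⁻¹² × 1.32×10⁻³ / 8.32×10⁻⁴ = 5.71×10⁻¹¹ F.
C = κε₀A/d scales with κ, so C₂/C₁ = 1/κ = 1/4.05 = 0.247.
C₂ = 0.247 × 5.71×10⁻¹¹ = 1.41×10⁻¹¹ F.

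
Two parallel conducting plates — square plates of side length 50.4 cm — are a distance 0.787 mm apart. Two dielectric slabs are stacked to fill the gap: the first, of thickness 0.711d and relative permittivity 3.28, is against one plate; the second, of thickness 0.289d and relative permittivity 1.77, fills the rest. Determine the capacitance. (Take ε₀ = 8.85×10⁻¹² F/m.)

C ≈ 7.52 nF

A = (50.4 cm)² = 0.254 m².
Stacked slabs ⇒ two capacitors in series, each with the full plate area.
C₁ = κ₁ε₀A/d₁ = 3.28 × 8.85×10⁻¹² × 0.254 / 5.60×10⁻⁴ = 1.32×10⁻⁸ F.
C₂ = κ₂ε₀A/d₂ = 1.77 × 8.85×10⁻¹² × 0.254 / 2.27×10⁻⁴ = 1.75×10⁻⁸ F.
C = (1/C₁ + 1/C₂)⁻¹ = 7.52×10⁻⁹ F.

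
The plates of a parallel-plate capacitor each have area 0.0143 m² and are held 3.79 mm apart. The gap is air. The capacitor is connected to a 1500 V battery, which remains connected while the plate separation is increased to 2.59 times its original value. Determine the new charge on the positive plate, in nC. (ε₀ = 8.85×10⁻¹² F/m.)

19.3 nC

Initially C₁ = ε₀A/d = 8.85×10⁻¹² × 1.43×10⁻² / 3.79×10⁻³ = 3.34×10⁻¹¹ F.
Q₁ = 5.01×10⁻⁸ C.
Battery connected ⇒ V is held fixed. C₂ = 0.386 C₁ and Q = CV, so Q₂/Q₁ = C₂/C₁ = 0.386.
Q₂ = 0.386 × 5.01×10⁻⁸ = 1.93×10⁻⁸ C.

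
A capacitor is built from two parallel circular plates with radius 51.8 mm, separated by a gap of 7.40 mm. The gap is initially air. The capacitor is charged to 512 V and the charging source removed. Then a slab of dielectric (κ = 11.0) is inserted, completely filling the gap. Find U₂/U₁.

Isolated ⇒ Q is held fixed.
C₂ = 11.0 C₁ and U = Q²/(2C), so U₂/U₁ = C₁/C₂ = 0.0909.

0.0909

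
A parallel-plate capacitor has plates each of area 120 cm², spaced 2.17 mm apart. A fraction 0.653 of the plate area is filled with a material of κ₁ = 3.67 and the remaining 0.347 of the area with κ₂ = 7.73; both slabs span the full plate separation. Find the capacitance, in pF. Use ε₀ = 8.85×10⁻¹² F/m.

249 pF

A = 120 cm² = 1.20×10⁻² m².
Side-by-side slabs ⇒ two capacitors in parallel, each spanning the full gap.
C₁ = κ₁ε₀A₁/d = 3.67 × 8.85×10⁻¹² × 7.84×10⁻³ / 2.17×10⁻³ = 1.17×10⁻¹⁰ F.
C₂ = κ₂ε₀A₂/d = 7.73 × 8.85×10⁻¹² × 4.16×10⁻³ / 2.17×10⁻³ = 1.31×10⁻¹⁰ F.
C = C₁ + C₂ = 2.49×10⁻¹⁰ F.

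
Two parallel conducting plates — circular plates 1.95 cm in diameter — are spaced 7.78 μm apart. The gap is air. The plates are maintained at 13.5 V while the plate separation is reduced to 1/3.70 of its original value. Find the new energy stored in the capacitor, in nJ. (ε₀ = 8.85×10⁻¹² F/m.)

A = π(1.95/2 cm)² = 2.99×10⁻⁴ m².
Initially C₁ = ε₀A/d = 8.85×10⁻¹² × 2.99×10⁻⁴ / 7.78×10⁻⁶ = 3.40×10⁻¹⁰ F.
U₁ = 3.10×10⁻⁸ J.
Battery connected ⇒ V is held fixed. C₂ = 3.70 C₁ and U = ½CV², so U₂/U₁ = C₂/C₁ = 3.70.
U₂ = 3.70 × 3.10×10⁻⁸ = 1.15×10⁻⁷ J.

U ≈ 115 nJ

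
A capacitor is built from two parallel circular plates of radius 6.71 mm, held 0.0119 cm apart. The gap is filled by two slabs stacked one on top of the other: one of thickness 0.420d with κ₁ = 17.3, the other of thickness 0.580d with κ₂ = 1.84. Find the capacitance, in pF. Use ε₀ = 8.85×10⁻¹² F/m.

C ≈ 31.0 pF

A = π(6.71 mm)² = 1.41×10⁻⁴ m².
Stacked slabs ⇒ two capacitors in series, each with the full plate area.
C₁ = κ₁ε₀A/d₁ = 17.3 × 8.85×10⁻¹² × 1.41×10⁻⁴ / 5.00×10⁻⁵ = 4.33×10⁻¹⁰ F.
C₂ = κ₂ε₀A/d₂ = 1.84 × 8.85×10⁻¹² × 1.41×10⁻⁴ / 6.90×10⁻⁵ = 3.34×10⁻¹¹ F.
C = (1/C₁ + 1/C₂)⁻¹ = 3.10×10⁻¹¹ F.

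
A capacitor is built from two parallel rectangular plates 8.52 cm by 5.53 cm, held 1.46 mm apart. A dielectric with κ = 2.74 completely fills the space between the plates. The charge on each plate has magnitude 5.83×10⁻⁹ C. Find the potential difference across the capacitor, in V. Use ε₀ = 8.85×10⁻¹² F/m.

A = 8.52 × 5.53 cm² = 4.71×10⁻³ m².
C = κε₀A/d = 2.74 × 8.85×10⁻¹² × 4.71×10⁻³ / 1.46×10⁻³ = 7.83×10⁻¹¹ F.
V = Q/C = 5.83×10⁻⁹ / 7.83×10⁻¹¹ = 74.5 V.

V ≈ 74.5 V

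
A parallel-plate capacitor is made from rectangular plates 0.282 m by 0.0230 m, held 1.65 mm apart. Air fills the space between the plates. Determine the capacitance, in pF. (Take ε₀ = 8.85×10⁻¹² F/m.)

C ≈ 34.8 pF

A = 0.282 × 0.0230 m² = 6.49×10⁻³ m².
C = ε₀A/d = 8.85×10⁻¹² × 6.49×10⁻³ / 1.65×10⁻³ = 3.48×10⁻¹¹ F.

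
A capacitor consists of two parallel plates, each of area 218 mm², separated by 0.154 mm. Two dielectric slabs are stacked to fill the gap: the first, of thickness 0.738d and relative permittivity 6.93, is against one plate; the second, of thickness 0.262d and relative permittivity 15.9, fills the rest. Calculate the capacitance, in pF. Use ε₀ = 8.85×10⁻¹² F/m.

C ≈ 102 pF

A = 218 mm² = 2.18×10⁻⁴ m².
Stacked slabs ⇒ two capacitors in series, each with the full plate area.
C₁ = κ₁ε₀A/d₁ = 6.93 × 8.85×10⁻¹² × 2.18×10⁻⁴ / 1.14×10⁻⁴ = 1.18×10⁻¹⁰ F.
C₂ = κ₂ε₀A/d₂ = 15.9 × 8.85×10⁻¹² × 2.18×10⁻⁴ / 4.03×10⁻⁵ = 7.60×10⁻¹⁰ F.
C = (1/C₁ + 1/C₂)⁻¹ = 1.02×10⁻¹⁰ F.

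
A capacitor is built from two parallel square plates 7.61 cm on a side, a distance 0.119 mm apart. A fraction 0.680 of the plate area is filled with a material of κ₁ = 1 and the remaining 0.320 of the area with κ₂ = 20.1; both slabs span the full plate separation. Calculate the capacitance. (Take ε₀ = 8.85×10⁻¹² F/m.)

A = (7.61 cm)² = 5.79×10⁻³ m².
Side-by-side slabs ⇒ two capacitors in parallel, each spanning the full gap.
C₁ = κ₁ε₀A₁/d = 1.00 × 8.85×10⁻¹² × 3.94×10⁻³ / 1.19×10⁻⁴ = 2.93×10⁻¹⁰ F.
C₂ = κ₂ε₀A₂/d = 20.1 × 8.85×10⁻¹² × 1.85×10⁻³ / 1.19×10⁻⁴ = 2.77×10⁻⁹ F.
C = C₁ + C₂ = 3.06×10⁻⁹ F.

C ≈ 3.06 nF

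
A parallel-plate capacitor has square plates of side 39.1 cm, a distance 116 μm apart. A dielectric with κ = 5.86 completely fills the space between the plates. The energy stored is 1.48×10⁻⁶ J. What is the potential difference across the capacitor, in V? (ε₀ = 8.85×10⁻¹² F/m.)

A = (39.1 cm)² = 0.153 m².
C = κε₀A/d = 5.86 × 8.85×10⁻¹² × 0.153 / 1.16×10⁻⁴ = 6.83×10⁻⁸ F.
V = √(2U/C) = √(2 × 1.48×10⁻⁶ / 6.83×10⁻⁸) = 6.58 V.

V ≈ 6.58 V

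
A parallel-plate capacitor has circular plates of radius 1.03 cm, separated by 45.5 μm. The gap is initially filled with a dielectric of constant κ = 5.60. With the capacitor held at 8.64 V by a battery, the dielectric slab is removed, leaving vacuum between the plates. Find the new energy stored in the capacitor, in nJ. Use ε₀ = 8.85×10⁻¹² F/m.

U ≈ 2.42 nJ

A = π(1.03 cm)² = 3.33×10⁻⁴ m².
Initially C₁ = κε₀A/d = 5.60 × 8.85×10⁻¹² × 3.33×10⁻⁴ / 4.55×10⁻⁵ = 3.63×10⁻¹⁰ F.
U₁ = 1.36×10⁻⁸ J.
Battery connected ⇒ V is held fixed. C₂ = 0.179 C₁ and U = ½CV², so U₂/U₁ = C₂/C₁ = 0.179.
U₂ = 0.179 × 1.36×10⁻⁸ = 2.42×10⁻⁹ J.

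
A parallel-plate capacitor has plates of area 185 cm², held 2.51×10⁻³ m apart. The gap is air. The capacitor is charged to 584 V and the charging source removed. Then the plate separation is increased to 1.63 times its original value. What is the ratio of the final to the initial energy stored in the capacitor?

1.63

Isolated ⇒ Q is held fixed.
C₂ = 0.613 C₁ and U = Q²/(2C), so U₂/U₁ = C₁/C₂ = 1.63.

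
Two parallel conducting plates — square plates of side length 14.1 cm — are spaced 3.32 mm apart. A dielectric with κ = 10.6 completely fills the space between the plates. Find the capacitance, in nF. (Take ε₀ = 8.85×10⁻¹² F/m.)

A = (14.1 cm)² = 1.99×10⁻² m².
C = κε₀A/d = 10.6 × 8.85×10⁻¹² × 1.99×10⁻² / 3.32×10⁻³ = 5.62×10⁻¹⁰ F.

C ≈ 0.562 nF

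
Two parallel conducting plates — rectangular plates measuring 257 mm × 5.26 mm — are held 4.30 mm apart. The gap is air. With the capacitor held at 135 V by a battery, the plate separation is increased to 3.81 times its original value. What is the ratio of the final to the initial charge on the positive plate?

0.262

Battery connected ⇒ V is held fixed.
C₂ = 0.262 C₁ and Q = CV, so Q₂/Q₁ = C₂/C₁ = 0.262.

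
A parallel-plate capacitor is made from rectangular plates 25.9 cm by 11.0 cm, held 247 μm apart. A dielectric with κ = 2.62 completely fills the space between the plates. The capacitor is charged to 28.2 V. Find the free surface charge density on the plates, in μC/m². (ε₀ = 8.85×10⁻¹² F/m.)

σ ≈ 2.65 μC/m²

A = 25.9 × 11.0 cm² = 2.85×10⁻² m².
C = κε₀A/d = 2.62 × 8.85×10⁻¹² × 2.85×10⁻² / 2.47×10⁻⁴ = 2.67×10⁻⁹ F.
σ = Q/A = CV/A = 2.67×10⁻⁹ × 28.2 / 2.85×10⁻² = 2.65×10⁻⁶ C/m².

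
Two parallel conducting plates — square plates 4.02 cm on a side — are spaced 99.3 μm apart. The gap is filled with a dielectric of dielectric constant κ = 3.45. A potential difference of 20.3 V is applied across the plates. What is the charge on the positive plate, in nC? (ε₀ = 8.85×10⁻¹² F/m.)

A = (4.02 cm)² = 1.62×10⁻³ m².
C = κε₀A/d = 3.45 × 8.85×10⁻¹² × 1.62×10⁻³ / 9.93×10⁻⁵ = 4.97×10⁻¹⁰ F.
Q = CV = 4.97×10⁻¹⁰ × 20.3 = 1.01×10⁻⁸ C.

10.1 nC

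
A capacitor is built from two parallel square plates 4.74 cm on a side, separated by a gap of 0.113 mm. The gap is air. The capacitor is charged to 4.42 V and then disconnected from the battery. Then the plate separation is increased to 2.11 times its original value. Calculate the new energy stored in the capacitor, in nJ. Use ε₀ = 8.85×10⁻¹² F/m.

3.63 nJ

A = (4.74 cm)² = 2.25×10⁻³ m².
Initially C₁ = ε₀A/d = 8.85×10⁻¹² × 2.25×10⁻³ / 1.13×10⁻⁴ = 1.76×10⁻¹⁰ F.
U₁ = 1.72×10⁻⁹ J.
Isolated ⇒ Q is held fixed. C₂ = 0.474 C₁ and U = Q²/(2C), so U₂/U₁ = C₁/C₂ = 2.11.
U₂ = 2.11 × 1.72×10⁻⁹ = 3.63×10⁻⁹ J.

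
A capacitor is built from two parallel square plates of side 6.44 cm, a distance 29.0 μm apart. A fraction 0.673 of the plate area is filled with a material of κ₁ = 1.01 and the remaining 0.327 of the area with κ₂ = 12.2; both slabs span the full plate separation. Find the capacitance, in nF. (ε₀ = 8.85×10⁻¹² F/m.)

A = (6.44 cm)² = 4.15×10⁻³ m².
Side-by-side slabs ⇒ two capacitors in parallel, each spanning the full gap.
C₁ = κ₁ε₀A₁/d = 1.01 × 8.85×10⁻¹² × 2.79×10⁻³ / 2.90×10⁻⁵ = 8.60×10⁻¹⁰ F.
C₂ = κ₂ε₀A₂/d = 12.2 × 8.85×10⁻¹² × 1.36×10⁻³ / 2.90×10⁻⁵ = 5.05×10⁻⁹ F.
C = C₁ + C₂ = 5.91×10⁻⁹ F.

C ≈ 5.91 nF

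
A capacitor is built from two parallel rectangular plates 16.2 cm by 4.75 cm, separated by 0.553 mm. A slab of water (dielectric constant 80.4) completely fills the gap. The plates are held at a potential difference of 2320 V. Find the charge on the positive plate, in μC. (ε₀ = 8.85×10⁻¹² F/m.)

A = 16.2 × 4.75 cm² = 7.70×10⁻³ m².
C = κε₀A/d = 80.4 × 8.85×10⁻¹² × 7.70×10⁻³ / 5.53×10⁻⁴ = 9.90×10⁻⁹ F.
Q = CV = 9.90×10⁻⁹ × 2320 = 2.30×10⁻⁵ C.

Q ≈ 23.0 μC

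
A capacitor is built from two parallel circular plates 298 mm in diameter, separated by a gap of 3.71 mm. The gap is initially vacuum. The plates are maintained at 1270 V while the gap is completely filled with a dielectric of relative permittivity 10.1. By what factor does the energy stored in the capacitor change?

Battery connected ⇒ V is held fixed.
C₂ = 10.1 C₁ and U = ½CV², so U₂/U₁ = C₂/C₁ = 10.1.

U₂/U₁ ≈ 10.1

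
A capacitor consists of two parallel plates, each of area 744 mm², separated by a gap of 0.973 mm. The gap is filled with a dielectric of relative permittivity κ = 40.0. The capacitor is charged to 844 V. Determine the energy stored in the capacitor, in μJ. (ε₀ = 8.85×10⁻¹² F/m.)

A = 744 mm² = 7.44×10⁻⁴ m².
C = κε₀A/d = 40.0 × 8.85×10⁻¹² × 7.44×10⁻⁴ / 9.73×10⁻⁴ = 2.71×10⁻¹⁰ F.
U = ½CV² = ½ × 2.71×10⁻¹⁰ × (844)² = 9.64×10⁻⁵ J.

96.4 μJ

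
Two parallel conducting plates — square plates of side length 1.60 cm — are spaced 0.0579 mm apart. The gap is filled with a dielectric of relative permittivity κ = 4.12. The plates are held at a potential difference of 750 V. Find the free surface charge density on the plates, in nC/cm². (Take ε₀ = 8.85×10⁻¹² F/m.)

σ ≈ 47.2 nC/cm²

A = (1.60 cm)² = 2.56×10⁻⁴ m².
C = κε₀A/d = 4.12 × 8.85×10⁻¹² × 2.56×10⁻⁴ / 5.79×10⁻⁵ = 1.61×10⁻¹⁰ F.
σ = Q/A = CV/A = 1.61×10⁻¹⁰ × 750 / 2.56×10⁻⁴ = 4.72×10⁻⁴ C/m².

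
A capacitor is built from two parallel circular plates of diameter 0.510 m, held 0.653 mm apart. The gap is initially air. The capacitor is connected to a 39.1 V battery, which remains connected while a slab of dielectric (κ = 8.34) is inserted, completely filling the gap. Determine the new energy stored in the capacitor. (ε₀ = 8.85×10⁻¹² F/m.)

A = π(0.510/2 m)² = 0.204 m².
Initially C₁ = ε₀A/d = 8.85×10⁻¹² × 0.204 / 6.53×10⁻⁴ = 2.77×10⁻⁹ F.
U₁ = 2.12×10⁻⁶ J.
Battery connected ⇒ V is held fixed. C₂ = 8.34 C₁ and U = ½CV², so U₂/U₁ = C₂/C₁ = 8.34.
U₂ = 8.34 × 2.12×10⁻⁶ = 1.77×10⁻⁵ J.

17.7 μJ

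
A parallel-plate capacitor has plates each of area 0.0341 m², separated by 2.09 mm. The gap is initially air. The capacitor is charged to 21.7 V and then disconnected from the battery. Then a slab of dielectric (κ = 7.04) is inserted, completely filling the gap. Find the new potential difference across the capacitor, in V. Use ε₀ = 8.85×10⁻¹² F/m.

V ≈ 3.08 V

Initially C₁ = ε₀A/d = 8.85×10⁻¹² × 3.41×10⁻² / 2.09×10⁻³ = 1.44×10⁻¹⁰ F.
V₁ = 21.7 V.
Isolated ⇒ Q is held fixed. C₂ = 7.04 C₁ and V = Q/C, so V₂/V₁ = C₁/C₂ = 0.142.
V₂ = 0.142 × 21.7 = 3.08 V.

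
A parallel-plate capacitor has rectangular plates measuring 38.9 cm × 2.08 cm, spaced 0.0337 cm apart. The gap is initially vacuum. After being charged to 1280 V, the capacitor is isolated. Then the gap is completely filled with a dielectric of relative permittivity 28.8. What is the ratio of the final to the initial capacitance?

C₂/C₁ ≈ 28.8

C = κε₀A/d scales with κ, so C₂/C₁ = κ = 28.8.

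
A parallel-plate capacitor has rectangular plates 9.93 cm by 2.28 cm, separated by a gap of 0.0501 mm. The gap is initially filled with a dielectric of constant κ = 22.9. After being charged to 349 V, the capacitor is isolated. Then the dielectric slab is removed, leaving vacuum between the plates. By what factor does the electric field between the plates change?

Isolated ⇒ Q is held fixed.
V₂ = Q/C₂ = V₁/0.0437; E = V/d, so E₂/E₁ = (V₂/V₁)(d₁/d₂) = 22.9.

22.9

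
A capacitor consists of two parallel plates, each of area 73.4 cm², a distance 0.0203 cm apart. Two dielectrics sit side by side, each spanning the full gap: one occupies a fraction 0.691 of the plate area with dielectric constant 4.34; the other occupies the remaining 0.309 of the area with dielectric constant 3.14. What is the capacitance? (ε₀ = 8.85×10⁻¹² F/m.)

1.27 nF

A = 73.4 cm² = 7.34×10⁻³ m².
Side-by-side slabs ⇒ two capacitors in parallel, each spanning the full gap.
C₁ = κ₁ε₀A₁/d = 4.34 × 8.85×10⁻¹² × 5.07×10⁻³ / 2.03×10⁻⁴ = 9.60×10⁻¹⁰ F.
C₂ = κ₂ε₀A₂/d = 3.14 × 8.85×10⁻¹² × 2.27×10⁻³ / 2.03×10⁻⁴ = 3.10×10⁻¹⁰ F.
C = C₁ + C₂ = 1.27×10⁻⁹ F.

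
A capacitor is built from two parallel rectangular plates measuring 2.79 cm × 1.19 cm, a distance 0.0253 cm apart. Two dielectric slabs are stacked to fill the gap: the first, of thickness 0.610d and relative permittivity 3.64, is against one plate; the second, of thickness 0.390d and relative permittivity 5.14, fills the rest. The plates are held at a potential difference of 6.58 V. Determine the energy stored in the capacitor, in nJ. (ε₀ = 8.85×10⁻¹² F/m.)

A = 2.79 × 1.19 cm² = 3.32×10⁻⁴ m².
Stacked slabs ⇒ two capacitors in series, each with the full plate area.
C₁ = κ₁ε₀A/d₁ = 3.64 × 8.85×10⁻¹² × 3.32×10⁻⁴ / 1.54×10⁻⁴ = 6.93×10⁻¹¹ F.
C₂ = κ₂ε₀A/d₂ = 5.14 × 8.85×10⁻¹² × 3.32×10⁻⁴ / 9.87×10⁻⁵ = 1.53×10⁻¹⁰ F.
C = (1/C₁ + 1/C₂)⁻¹ = 4.77×10⁻¹¹ F.
U = ½CV² = ½ × 4.77×10⁻¹¹ × (6.58)² = 1.03×10⁻⁹ J.

U ≈ 1.03 nJ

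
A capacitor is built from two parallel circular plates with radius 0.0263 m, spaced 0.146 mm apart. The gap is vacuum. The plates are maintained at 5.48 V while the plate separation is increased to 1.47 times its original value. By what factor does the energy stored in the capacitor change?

U₂/U₁ ≈ 0.680

Battery connected ⇒ V is held fixed.
C₂ = 0.680 C₁ and U = ½CV², so U₂/U₁ = C₂/C₁ = 0.680.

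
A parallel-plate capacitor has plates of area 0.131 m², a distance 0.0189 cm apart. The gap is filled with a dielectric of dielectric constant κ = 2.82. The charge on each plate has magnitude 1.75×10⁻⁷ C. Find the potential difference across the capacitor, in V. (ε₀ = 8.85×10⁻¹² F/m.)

10.1 V

C = κε₀A/d = 2.82 × 8.85×10⁻¹² × 0.131 / 1.89×10⁻⁴ = 1.73×10⁻⁸ F.
V = Q/C = 1.75×10⁻⁷ / 1.73×10⁻⁸ = 10.1 V.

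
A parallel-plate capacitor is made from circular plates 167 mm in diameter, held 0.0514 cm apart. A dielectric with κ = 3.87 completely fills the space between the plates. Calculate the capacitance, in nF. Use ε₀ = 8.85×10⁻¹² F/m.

C ≈ 1.46 nF

A = π(167/2 mm)² = 2.19×10⁻² m².
C = κε₀A/d = 3.87 × 8.85×10⁻¹² × 2.19×10⁻² / 5.14×10⁻⁴ = 1.46×10⁻⁹ F.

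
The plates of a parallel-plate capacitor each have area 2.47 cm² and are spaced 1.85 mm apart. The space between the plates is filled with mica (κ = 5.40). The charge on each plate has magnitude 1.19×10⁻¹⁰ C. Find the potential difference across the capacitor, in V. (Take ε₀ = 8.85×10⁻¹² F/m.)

V ≈ 18.7 V

A = 2.47 cm² = 2.47×10⁻⁴ m².
C = κε₀A/d = 5.40 × 8.85×10⁻¹² × 2.47×10⁻⁴ / 1.85×10⁻³ = 6.38×10⁻¹² F.
V = Q/C = 1.19×10⁻¹⁰ / 6.38×10⁻¹² = 18.7 V.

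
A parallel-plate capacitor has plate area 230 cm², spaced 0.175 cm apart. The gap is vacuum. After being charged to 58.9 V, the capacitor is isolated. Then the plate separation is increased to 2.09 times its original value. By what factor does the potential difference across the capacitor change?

2.09

Isolated ⇒ Q is held fixed.
C₂ = 0.478 C₁ and V = Q/C, so V₂/V₁ = C₁/C₂ = 2.09.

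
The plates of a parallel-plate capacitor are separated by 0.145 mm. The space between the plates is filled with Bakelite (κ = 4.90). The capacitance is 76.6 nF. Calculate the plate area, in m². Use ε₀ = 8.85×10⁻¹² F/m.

A ≈ 0.256 m²

A = Cd/(κε₀) = 7.66×10⁻⁸ × 1.45×10⁻⁴ / (4.90 × 8.85×10⁻¹²) = 0.256 m².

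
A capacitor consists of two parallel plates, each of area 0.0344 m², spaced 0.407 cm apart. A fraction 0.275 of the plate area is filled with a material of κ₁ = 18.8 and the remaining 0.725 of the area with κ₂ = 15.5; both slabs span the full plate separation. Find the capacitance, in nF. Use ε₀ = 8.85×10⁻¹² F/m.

1.23 nF

Side-by-side slabs ⇒ two capacitors in parallel, each spanning the full gap.
C₁ = κ₁ε₀A₁/d = 18.8 × 8.85×10⁻¹² × 9.46×10⁻³ / 4.07×10⁻³ = 3.87×10⁻¹⁰ F.
C₂ = κ₂ε₀A₂/d = 15.5 × 8.85×10⁻¹² × 2.49×10⁻² / 4.07×10⁻³ = 8.41×10⁻¹⁰ F.
C = C₁ + C₂ = 1.23×10⁻⁹ F.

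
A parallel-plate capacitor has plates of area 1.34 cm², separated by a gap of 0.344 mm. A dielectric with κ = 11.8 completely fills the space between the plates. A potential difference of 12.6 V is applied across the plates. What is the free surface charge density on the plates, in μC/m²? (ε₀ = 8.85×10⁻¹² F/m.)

3.83 μC/m²

A = 1.34 cm² = 1.34×10⁻⁴ m².
C = κε₀A/d = 11.8 × 8.85×10⁻¹² × 1.34×10⁻⁴ / 3.44×10⁻⁴ = 4.07×10⁻¹¹ F.
σ = Q/A = CV/A = 4.07×10⁻¹¹ × 12.6 / 1.34×10⁻⁴ = 3.83×10⁻⁶ C/m².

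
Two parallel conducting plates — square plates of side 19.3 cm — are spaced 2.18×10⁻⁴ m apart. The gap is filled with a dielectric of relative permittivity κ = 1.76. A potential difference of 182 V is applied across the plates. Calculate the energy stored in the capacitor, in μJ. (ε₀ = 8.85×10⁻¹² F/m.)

U ≈ 44.1 μJ

A = (19.3 cm)² = 3.72×10⁻² m².
C = κε₀A/d = 1.76 × 8.85×10⁻¹² × 3.72×10⁻² / 2.18×10⁻⁴ = 2.66×10⁻⁹ F.
U = ½CV² = ½ × 2.66×10⁻⁹ × (182)² = 4.41×10⁻⁵ J.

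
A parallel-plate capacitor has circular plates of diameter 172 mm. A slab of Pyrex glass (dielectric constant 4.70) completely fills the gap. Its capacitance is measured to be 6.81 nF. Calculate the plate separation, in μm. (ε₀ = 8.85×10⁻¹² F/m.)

A = π(172/2 mm)² = 2.32×10⁻² m².
d = κε₀A/C = 4.70 × 8.85×10⁻¹² × 2.32×10⁻² / 6.81×10⁻⁹ = 1.42×10⁻⁴ m.

d ≈ 142 μm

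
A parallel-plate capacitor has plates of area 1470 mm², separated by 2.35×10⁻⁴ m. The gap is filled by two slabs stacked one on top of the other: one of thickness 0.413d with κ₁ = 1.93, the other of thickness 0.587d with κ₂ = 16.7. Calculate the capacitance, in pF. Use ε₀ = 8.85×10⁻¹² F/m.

222 pF

A = 1470 mm² = 1.47×10⁻³ m².
Stacked slabs ⇒ two capacitors in series, each with the full plate area.
C₁ = κ₁ε₀A/d₁ = 1.93 × 8.85×10⁻¹² × 1.47×10⁻³ / 9.71×10⁻⁵ = 2.59×10⁻¹⁰ F.
C₂ = κ₂ε₀A/d₂ = 16.7 × 8.85×10⁻¹² × 1.47×10⁻³ / 1.38×10⁻⁴ = 1.57×10⁻⁹ F.
C = (1/C₁ + 1/C₂)⁻¹ = 2.22×10⁻¹⁰ F.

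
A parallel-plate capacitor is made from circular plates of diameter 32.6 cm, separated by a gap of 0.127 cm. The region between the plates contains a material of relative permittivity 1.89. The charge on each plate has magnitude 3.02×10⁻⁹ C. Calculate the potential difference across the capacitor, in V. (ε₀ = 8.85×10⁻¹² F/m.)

2.75 V

A = π(32.6/2 cm)² = 8.35×10⁻² m².
C = κε₀A/d = 1.89 × 8.85×10⁻¹² × 8.35×10⁻² / 1.27×10⁻³ = 1.10×10⁻⁹ F.
V = Q/C = 3.02×10⁻⁹ / 1.10×10⁻⁹ = 2.75 V.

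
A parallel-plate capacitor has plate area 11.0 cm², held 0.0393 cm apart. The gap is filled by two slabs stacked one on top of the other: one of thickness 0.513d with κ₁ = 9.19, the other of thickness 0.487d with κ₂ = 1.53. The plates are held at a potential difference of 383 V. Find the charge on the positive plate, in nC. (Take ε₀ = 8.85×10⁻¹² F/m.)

25.4 nC

A = 11.0 cm² = 1.10×10⁻³ m².
Stacked slabs ⇒ two capacitors in series, each with the full plate area.
C₁ = κ₁ε₀A/d₁ = 9.19 × 8.85×10⁻¹² × 1.10×10⁻³ / 2.02×10⁻⁴ = 4.44×10⁻¹⁰ F.
C₂ = κ₂ε₀A/d₂ = 1.53 × 8.85×10⁻¹² × 1.10×10⁻³ / 1.91×10⁻⁴ = 7.78×10⁻¹¹ F.
C = (1/C₁ + 1/C₂)⁻¹ = 6.62×10⁻¹¹ F.
Q = CV = 6.62×10⁻¹¹ × 383 = 2.54×10⁻⁸ C.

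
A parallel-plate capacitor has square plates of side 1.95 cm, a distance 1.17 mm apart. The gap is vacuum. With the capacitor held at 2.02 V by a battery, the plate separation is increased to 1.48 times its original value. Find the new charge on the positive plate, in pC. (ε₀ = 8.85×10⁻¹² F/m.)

A = (1.95 cm)² = 3.80×10⁻⁴ m².
Initially C₁ = ε₀A/d = 8.85×10⁻¹² × 3.80×10⁻⁴ / 1.17×10⁻³ = 2.88×10⁻¹² F.
Q₁ = 5.81×10⁻¹² C.
Battery connected ⇒ V is held fixed. C₂ = 0.676 C₁ and Q = CV, so Q₂/Q₁ = C₂/C₁ = 0.676.
Q₂ = 0.676 × 5.81×10⁻¹² = 3.93×10⁻¹² C.

Q ≈ 3.93 pC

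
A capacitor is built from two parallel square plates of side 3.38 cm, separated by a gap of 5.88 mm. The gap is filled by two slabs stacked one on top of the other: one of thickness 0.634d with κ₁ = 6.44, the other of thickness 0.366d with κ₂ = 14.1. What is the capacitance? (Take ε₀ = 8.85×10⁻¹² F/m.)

13.8 pF

A = (3.38 cm)² = 1.14×10⁻³ m².
Stacked slabs ⇒ two capacitors in series, each with the full plate area.
C₁ = κ₁ε₀A/d₁ = 6.44 × 8.85×10⁻¹² × 1.14×10⁻³ / 3.73×10⁻³ = 1.75×10⁻¹¹ F.
C₂ = κ₂ε₀A/d₂ = 14.1 × 8.85×10⁻¹² × 1.14×10⁻³ / 2.15×10⁻³ = 6.62×10⁻¹¹ F.
C = (1/C₁ + 1/C₂)⁻¹ = 1.38×10⁻¹¹ F.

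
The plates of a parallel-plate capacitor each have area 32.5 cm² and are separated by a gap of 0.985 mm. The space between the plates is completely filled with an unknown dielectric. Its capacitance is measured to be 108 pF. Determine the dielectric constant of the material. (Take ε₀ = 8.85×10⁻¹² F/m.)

A = 32.5 cm² = 3.25×10⁻³ m².
κ = Cd/(ε₀A) = 1.08×10⁻¹⁰ × 9.85×10⁻⁴ / (8.85×10⁻¹² × 3.25×10⁻³) = 3.70.

3.70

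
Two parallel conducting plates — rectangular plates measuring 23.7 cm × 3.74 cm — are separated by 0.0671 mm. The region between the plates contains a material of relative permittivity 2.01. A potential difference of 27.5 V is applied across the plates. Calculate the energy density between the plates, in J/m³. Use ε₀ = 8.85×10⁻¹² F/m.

1.49 J/m³

E = V/d = 27.5 / 6.71×10⁻⁵ = 4.10×10⁵ V/m.
u = ½κε₀E² = ½ × 2.01 × 8.85×10⁻¹² × (4.10×10⁵)² = 1.49 J/m³.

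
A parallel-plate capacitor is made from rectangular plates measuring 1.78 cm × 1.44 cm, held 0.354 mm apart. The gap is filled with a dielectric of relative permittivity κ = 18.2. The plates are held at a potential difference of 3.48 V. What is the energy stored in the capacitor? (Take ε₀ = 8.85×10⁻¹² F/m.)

A = 1.78 × 1.44 cm² = 2.56×10⁻⁴ m².
C = κε₀A/d = 18.2 × 8.85×10⁻¹² × 2.56×10⁻⁴ / 3.54×10⁻⁴ = 1.17×10⁻¹⁰ F.
U = ½CV² = ½ × 1.17×10⁻¹⁰ × (3.48)² = 7.06×10⁻¹⁰ J.

U ≈ 0.706 nJ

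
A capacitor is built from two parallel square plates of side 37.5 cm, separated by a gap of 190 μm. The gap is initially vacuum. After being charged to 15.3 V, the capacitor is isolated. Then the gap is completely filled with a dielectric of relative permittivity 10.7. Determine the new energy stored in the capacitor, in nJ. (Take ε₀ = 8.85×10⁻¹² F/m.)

U ≈ 71.7 nJ

A = (37.5 cm)² = 0.141 m².
Initially C₁ = ε₀A/d = 8.85×10⁻¹² × 0.141 / 1.90×10⁻⁴ = 6.55×10⁻⁹ F.
U₁ = 7.67×10⁻⁷ J.
Isolated ⇒ Q is held fixed. C₂ = 10.7 C₁ and U = Q²/(2C), so U₂/U₁ = C₁/C₂ = 0.0935.
U₂ = 0.0935 × 7.67×10⁻⁷ = 7.17×10⁻⁸ J.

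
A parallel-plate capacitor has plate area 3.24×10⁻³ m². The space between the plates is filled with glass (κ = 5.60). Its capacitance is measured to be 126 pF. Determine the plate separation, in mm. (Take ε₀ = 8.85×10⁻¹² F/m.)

d ≈ 1.27 mm

d = κε₀A/C = 5.60 × 8.85×10⁻¹² × 3.24×10⁻³ / 1.26×10⁻¹⁰ = 1.27×10⁻³ m.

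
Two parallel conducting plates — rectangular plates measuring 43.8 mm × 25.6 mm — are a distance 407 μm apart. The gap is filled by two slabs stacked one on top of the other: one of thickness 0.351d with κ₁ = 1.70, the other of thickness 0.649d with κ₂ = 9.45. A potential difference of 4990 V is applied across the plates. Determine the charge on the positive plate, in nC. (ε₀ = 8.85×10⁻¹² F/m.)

Q ≈ 442 nC

A = 43.8 × 25.6 mm² = 1.12×10⁻³ m².
Stacked slabs ⇒ two capacitors in series, each with the full plate area.
C₁ = κ₁ε₀A/d₁ = 1.70 × 8.85×10⁻¹² × 1.12×10⁻³ / 1.43×10⁻⁴ = 1.18×10⁻¹⁰ F.
C₂ = κ₂ε₀A/d₂ = 9.45 × 8.85×10⁻¹² × 1.12×10⁻³ / 2.64×10⁻⁴ = 3.55×10⁻¹⁰ F.
C = (1/C₁ + 1/C₂)⁻¹ = 8.86×10⁻¹¹ F.
Q = CV = 8.86×10⁻¹¹ × 4990 = 4.42×10⁻⁷ C.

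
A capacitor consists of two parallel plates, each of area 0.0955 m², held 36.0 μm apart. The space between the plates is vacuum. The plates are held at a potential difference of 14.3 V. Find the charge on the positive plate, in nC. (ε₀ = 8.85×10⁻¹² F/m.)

C = ε₀A/d = 8.85×10⁻¹² × 9.55×10⁻² / 3.60×10⁻⁵ = 2.35×10⁻⁸ F.
Q = CV = 2.35×10⁻⁸ × 14.3 = 3.36×10⁻⁷ C.

336 nC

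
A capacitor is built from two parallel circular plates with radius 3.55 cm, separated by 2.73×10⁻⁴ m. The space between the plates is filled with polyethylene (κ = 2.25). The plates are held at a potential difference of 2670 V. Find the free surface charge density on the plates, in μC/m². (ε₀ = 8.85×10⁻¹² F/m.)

A = π(3.55 cm)² = 3.96×10⁻³ m².
C = κε₀A/d = 2.25 × 8.85×10⁻¹² × 3.96×10⁻³ / 2.73×10⁻⁴ = 2.89×10⁻¹⁰ F.
σ = Q/A = CV/A = 2.89×10⁻¹⁰ × 2670 / 3.96×10⁻³ = 1.95×10⁻⁴ C/m².

195 μC/m²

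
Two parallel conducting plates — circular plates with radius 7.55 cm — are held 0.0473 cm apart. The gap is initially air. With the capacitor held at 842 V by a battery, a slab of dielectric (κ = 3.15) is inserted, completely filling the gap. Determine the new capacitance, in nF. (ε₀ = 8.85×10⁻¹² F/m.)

C ≈ 1.06 nF

A = π(7.55 cm)² = 1.79×10⁻² m².
Initially C₁ = ε₀A/d = 8.85×10⁻¹² × 1.79×10⁻² / 4.73×10⁻⁴ = 3.35×10⁻¹⁰ F.
C = κε₀A/d scales with κ, so C₂/C₁ = κ = 3.15.
C₂ = 3.15 × 3.35×10⁻¹⁰ = 1.06×10⁻⁹ F.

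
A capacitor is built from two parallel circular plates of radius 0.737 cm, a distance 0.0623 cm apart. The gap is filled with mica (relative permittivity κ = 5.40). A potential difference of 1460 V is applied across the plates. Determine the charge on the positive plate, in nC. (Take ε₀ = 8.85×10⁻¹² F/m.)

Q ≈ 19.1 nC

A = π(0.737 cm)² = 1.71×10⁻⁴ m².
C = κε₀A/d = 5.40 × 8.85×10⁻¹² × 1.71×10⁻⁴ / 6.23×10⁻⁴ = 1.31×10⁻¹¹ F.
Q = CV = 1.31×10⁻¹¹ × 1460 = 1.91×10⁻⁸ C.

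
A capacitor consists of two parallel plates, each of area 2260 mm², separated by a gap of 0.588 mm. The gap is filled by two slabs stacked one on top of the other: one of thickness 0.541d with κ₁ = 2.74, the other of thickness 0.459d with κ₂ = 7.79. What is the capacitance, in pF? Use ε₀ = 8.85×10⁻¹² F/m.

133 pF

A = 2260 mm² = 2.26×10⁻³ m².
Stacked slabs ⇒ two capacitors in series, each with the full plate area.
C₁ = κ₁ε₀A/d₁ = 2.74 × 8.85×10⁻¹² × 2.26×10⁻³ / 3.18×10⁻⁴ = 1.72×10⁻¹⁰ F.
C₂ = κ₂ε₀A/d₂ = 7.79 × 8.85×10⁻¹² × 2.26×10⁻³ / 2.70×10⁻⁴ = 5.77×10⁻¹⁰ F.
C = (1/C₁ + 1/C₂)⁻¹ = 1.33×10⁻¹⁰ F.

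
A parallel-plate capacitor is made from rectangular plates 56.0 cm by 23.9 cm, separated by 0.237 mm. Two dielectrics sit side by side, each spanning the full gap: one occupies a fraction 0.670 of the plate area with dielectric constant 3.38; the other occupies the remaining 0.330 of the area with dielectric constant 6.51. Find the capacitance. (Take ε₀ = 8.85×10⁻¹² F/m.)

C ≈ 22.1 nF

A = 56.0 × 23.9 cm² = 0.134 m².
Side-by-side slabs ⇒ two capacitors in parallel, each spanning the full gap.
C₁ = κ₁ε₀A₁/d = 3.38 × 8.85×10⁻¹² × 8.97×10⁻² / 2.37×10⁻⁴ = 1.13×10⁻⁸ F.
C₂ = κ₂ε₀A₂/d = 6.51 × 8.85×10⁻¹² × 4.42×10⁻² / 2.37×10⁻⁴ = 1.07×10⁻⁸ F.
C = C₁ + C₂ = 2.21×10⁻⁸ F.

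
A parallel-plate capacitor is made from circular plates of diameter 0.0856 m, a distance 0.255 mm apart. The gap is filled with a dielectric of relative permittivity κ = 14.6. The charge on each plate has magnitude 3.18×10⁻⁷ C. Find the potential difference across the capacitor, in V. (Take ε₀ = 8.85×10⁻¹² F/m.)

V ≈ 109 V

A = π(0.0856/2 m)² = 5.75×10⁻³ m².
C = κε₀A/d = 14.6 × 8.85×10⁻¹² × 5.75×10⁻³ / 2.55×10⁻⁴ = 2.92×10⁻⁹ F.
V = Q/C = 3.18×10⁻⁷ / 2.92×10⁻⁹ = 1.09×10² V.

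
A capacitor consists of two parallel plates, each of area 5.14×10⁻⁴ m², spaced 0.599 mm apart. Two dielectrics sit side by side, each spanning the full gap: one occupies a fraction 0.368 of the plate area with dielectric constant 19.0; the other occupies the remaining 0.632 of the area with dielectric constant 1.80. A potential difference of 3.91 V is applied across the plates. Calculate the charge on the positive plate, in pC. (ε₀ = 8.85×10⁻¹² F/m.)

Side-by-side slabs ⇒ two capacitors in parallel, each spanning the full gap.
C₁ = κ₁ε₀A₁/d = 19.0 × 8.85×10⁻¹² × 1.89×10⁻⁴ / 5.99×10⁻⁴ = 5.31×10⁻¹¹ F.
C₂ = κ₂ε₀A₂/d = 1.80 × 8.85×10⁻¹² × 3.25×10⁻⁴ / 5.99×10⁻⁴ = 8.64×10⁻¹² F.
C = C₁ + C₂ = 6.17×10⁻¹¹ F.
Q = CV = 6.17×10⁻¹¹ × 3.91 = 2.41×10⁻¹⁰ C.

241 pC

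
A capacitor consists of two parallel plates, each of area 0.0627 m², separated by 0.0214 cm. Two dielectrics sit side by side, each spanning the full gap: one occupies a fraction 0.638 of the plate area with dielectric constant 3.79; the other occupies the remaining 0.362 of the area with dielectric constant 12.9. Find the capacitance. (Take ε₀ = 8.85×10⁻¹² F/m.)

Side-by-side slabs ⇒ two capacitors in parallel, each spanning the full gap.
C₁ = κ₁ε₀A₁/d = 3.79 × 8.85×10⁻¹² × 4.00×10⁻² / 2.14×10⁻⁴ = 6.27×10⁻⁹ F.
C₂ = κ₂ε₀A₂/d = 12.9 × 8.85×10⁻¹² × 2.27×10⁻² / 2.14×10⁻⁴ = 1.21×10⁻⁸ F.
C = C₁ + C₂ = 1.84×10⁻⁸ F.

C ≈ 18.4 nF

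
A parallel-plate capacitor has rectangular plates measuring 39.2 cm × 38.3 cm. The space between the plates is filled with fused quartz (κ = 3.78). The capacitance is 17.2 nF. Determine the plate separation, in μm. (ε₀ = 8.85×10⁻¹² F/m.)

A = 39.2 × 38.3 cm² = 0.150 m².
d = κε₀A/C = 3.78 × 8.85×10⁻¹² × 0.150 / 1.72×10⁻⁸ = 2.92×10⁻⁴ m.

d ≈ 292 μm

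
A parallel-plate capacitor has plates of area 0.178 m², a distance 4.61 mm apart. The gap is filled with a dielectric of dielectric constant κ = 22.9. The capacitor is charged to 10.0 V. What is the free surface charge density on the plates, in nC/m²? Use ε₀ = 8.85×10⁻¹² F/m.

C = κε₀A/d = 22.9 × 8.85×10⁻¹² × 0.178 / 4.61×10⁻³ = 7.83×10⁻⁹ F.
σ = Q/A = CV/A = 7.83×10⁻⁹ × 10.0 / 0.178 = 4.40×10⁻⁷ C/m².

440 nC/m²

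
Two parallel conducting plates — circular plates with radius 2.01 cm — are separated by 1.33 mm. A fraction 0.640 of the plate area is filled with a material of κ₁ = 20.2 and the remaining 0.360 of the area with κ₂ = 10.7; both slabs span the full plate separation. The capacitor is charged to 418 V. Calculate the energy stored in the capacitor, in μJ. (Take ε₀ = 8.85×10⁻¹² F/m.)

A = π(2.01 cm)² = 1.27×10⁻³ m².
Side-by-side slabs ⇒ two capacitors in parallel, each spanning the full gap.
C₁ = κ₁ε₀A₁/d = 20.2 × 8.85×10⁻¹² × 8.12×10⁻⁴ / 1.33×10⁻³ = 1.09×10⁻¹⁰ F.
C₂ = κ₂ε₀A₂/d = 10.7 × 8.85×10⁻¹² × 4.57×10⁻⁴ / 1.33×10⁻³ = 3.25×10⁻¹¹ F.
C = C₁ + C₂ = 1.42×10⁻¹⁰ F.
U = ½CV² = ½ × 1.42×10⁻¹⁰ × (418)² = 1.24×10⁻⁵ J.

U ≈ 12.4 μJ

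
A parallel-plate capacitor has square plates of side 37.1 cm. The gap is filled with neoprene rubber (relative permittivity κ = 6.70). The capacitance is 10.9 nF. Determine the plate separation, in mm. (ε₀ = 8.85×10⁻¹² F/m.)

d ≈ 0.749 mm

A = (37.1 cm)² = 0.138 m².
d = κε₀A/C = 6.70 × 8.85×10⁻¹² × 0.138 / 1.09×10⁻⁸ = 7.49×10⁻⁴ m.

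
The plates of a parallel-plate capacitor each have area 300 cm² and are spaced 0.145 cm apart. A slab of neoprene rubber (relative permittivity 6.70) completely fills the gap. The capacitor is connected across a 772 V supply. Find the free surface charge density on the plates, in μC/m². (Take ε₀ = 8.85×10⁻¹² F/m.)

31.6 μC/m²

A = 300 cm² = 3.00×10⁻² m².
C = κε₀A/d = 6.70 × 8.85×10⁻¹² × 3.00×10⁻² / 1.45×10⁻³ = 1.23×10⁻⁹ F.
σ = Q/A = CV/A = 1.23×10⁻⁹ × 772 / 3.00×10⁻² = 3.16×10⁻⁵ C/m².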